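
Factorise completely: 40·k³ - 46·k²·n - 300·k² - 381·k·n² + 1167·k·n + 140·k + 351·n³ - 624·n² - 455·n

(10·k - 9·n - 5)·(4·k - 13·n)·(k + 3·n - 7)

Group: k·(40·k² - 166·k·n - 20·k + 117·n² + 65·n) + (3·n - 7)·(40·k² - 166·k·n - 20·k + 117·n² + 65·n); both groups contain (40·k² - 166·k·n - 20·k + 117·n² + 65·n), so (k + 3·n - 7) is a factor with cofactor 40·k² - 166·k·n - 20·k + 117·n² + 65·n.
The cofactor groups again: 40·k² - 166·k·n - 20·k + 117·n² + 65·n = 10·k·(4·k - 13·n) + (-9·n - 5)·(4·k - 13·n); both groups contain (4·k - 13·n), giving (10·k - 9·n - 5)·(4·k - 13·n).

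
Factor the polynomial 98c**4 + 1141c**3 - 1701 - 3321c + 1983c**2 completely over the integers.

Testing divisors of the constant over divisors of the leading coefficient, c = -3/7 is a root, giving the factor (7c + 3) and quotient 14c**3 + 157c**2 + 216c - 567.
Then c = 9/7 is a root, so (7c - 9) divides it; the quotient is 2c**2 + 25c + 63.
The remaining quadratic factors as (c + 9)(2c + 7).

(2c + 7)(7c + 3)(7c - 9)(c + 9)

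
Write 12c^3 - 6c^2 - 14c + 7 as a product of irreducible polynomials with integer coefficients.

Group as (12c^3 - 14c) + (-6c^2 + 7) = 2c(6c^2 - 7) - (6c^2 - 7).
Both groups share the factor (6c^2 - 7).

(2c - 1)(6c^2 - 7)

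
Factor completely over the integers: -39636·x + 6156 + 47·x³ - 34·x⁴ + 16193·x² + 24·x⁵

(4·x - 9)·(6·x - 1)·(x + 9)·(x² - 8·x + 76)

By the rational root theorem, x = -9 is a root, so (x + 9) is a factor; dividing leaves 24·x⁴ - 250·x³ + 2297·x² - 4480·x + 684.
Next, x = 1/6 is a root, giving the factor (6·x - 1) and quotient 4·x³ - 41·x² + 376·x - 684.
Continuing, x = 9/4 is a root, so (4·x - 9) is a factor; dividing leaves x² - 8·x + 76.
The quadratic x² - 8·x + 76 has discriminant -240 < 0 and is irreducible over ℤ.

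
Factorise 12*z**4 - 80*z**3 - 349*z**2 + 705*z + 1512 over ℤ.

Trying the rational-root candidates, z = 8/3 is a root, so (3*z - 8) is a factor; dividing leaves 4*z**3 - 16*z**2 - 159*z - 189.
Next, z = -7/2 is a root, so (2*z + 7) divides it; the quotient is 2*z**2 - 15*z - 27.
The remaining quadratic factors as (z - 9)(2*z + 3).

(2*z + 3)*(2*z + 7)*(3*z - 8)*(z - 9)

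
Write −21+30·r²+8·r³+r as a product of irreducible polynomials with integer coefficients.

Among the possible rational roots, r = 3/4 is a root, so (4·r−3) divides it; the quotient is 2·r²+9·r+7.
The remaining quadratic factors as (2·r+7)(r+1).

(2·r+7)·(4·r−3)·(r+1)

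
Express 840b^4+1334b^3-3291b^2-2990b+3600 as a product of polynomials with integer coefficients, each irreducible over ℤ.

(4b+9)(5b+8)(6b-5)(7b-10)

Among the possible rational roots, b = -8/5 is a root, so (5b+8) divides it; the quotient is 168b^3-2b^2-655b+450.
Continuing, b = 5/6 is a root, giving the factor (6b-5) and quotient 28b^2+23b-90.
The remaining quadratic factors as (7b-10)(4b+9).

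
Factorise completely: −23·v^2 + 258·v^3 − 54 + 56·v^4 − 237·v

Testing divisors of the constant over divisors of the leading coefficient, v = −6/7 is a root, giving the factor (7·v + 6) and quotient 8·v^3 + 30·v^2 − 29·v − 9.
Continuing, v = −9/2 is a root, so (2·v + 9) is a factor; dividing leaves 4·v^2 − 3·v − 1.
The remaining quadratic factors as (4·v + 1)(v − 1).

(2·v + 9)·(4·v + 1)·(7·v + 6)·(v − 1)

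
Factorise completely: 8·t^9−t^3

Pull out the common factor t^3, leaving 8·t^6−1.
Recognize a difference of cubes with the parts 2·t^2 and 1.

t^3·(2·t^2−1)·(4·t^4+2·t^2+1)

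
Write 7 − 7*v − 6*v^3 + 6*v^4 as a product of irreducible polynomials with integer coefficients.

(v − 1)*(6*v^3 − 7)

Group as (6*v^4 − 7*v) + (−6*v^3 + 7) = v*(6*v^3 − 7) − (6*v^3 − 7).
Both groups share the factor (6*v^3 − 7).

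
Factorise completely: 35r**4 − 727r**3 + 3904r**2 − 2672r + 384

(5r − 1)(7r − 4)(r − 12)(r − 8)

By the rational root theorem, r = 1/5 is a root, so (5r − 1) is a factor; dividing leaves 7r**3 − 144r**2 + 752r − 384.
Next, r = 4/7 is a root, so (7r − 4) divides it; the quotient is r**2 − 20r + 96.
The remaining quadratic factors as (r − 8)(r − 12).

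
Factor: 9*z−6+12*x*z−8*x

(3*z−2)*(4*x+3)

Group as (12*x*z−8*x) + (9*z−6) = 4*x*(3*z−2) + 3*(3*z−2).
Both groups share the factor (3*z−2).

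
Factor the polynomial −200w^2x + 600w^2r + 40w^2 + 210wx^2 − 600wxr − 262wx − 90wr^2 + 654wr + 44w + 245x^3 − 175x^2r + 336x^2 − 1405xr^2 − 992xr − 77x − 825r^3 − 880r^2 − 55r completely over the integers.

−(5x − 15r − 1)(4w − 7x − 5r)(10w + 7x + 11r + 11)

Group: 5x(−40w^2 + 42wx + 6wr − 44w + 49x^2 + 112xr + 77x + 55r^2 + 55r) + (−15r − 1)(−40w^2 + 42wx + 6wr − 44w + 49x^2 + 112xr + 77x + 55r^2 + 55r); both groups contain (−40w^2 + 42wx + 6wr − 44w + 49x^2 + 112xr + 77x + 55r^2 + 55r), so (5x − 15r − 1) is a factor with cofactor −40w^2 + 42wx + 6wr − 44w + 49x^2 + 112xr + 77x + 55r^2 + 55r.
The cofactor groups again: −40w^2 + 42wx + 6wr − 44w + 49x^2 + 112xr + 77x + 55r^2 + 55r = −10w(4w − 7x − 5r) + (−7x − 11r − 11)(4w − 7x − 5r); both groups contain (4w − 7x − 5r), giving −(10w + 7x + 11r + 11)(4w − 7x − 5r).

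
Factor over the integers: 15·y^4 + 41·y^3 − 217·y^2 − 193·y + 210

(3·y − 2)·(5·y + 7)·(y + 5)·(y − 3)

By the rational root theorem, y = 3 is a root, so (y − 3) is a factor; dividing leaves 15·y^3 + 86·y^2 + 41·y − 70.
Next, y = −7/5 is a root, so (5·y + 7) divides it; the quotient is 3·y^2 + 13·y − 10.
The remaining quadratic factors as (3·y − 2)(y + 5).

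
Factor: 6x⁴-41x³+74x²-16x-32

Among the possible rational roots, x = 4/3 is a root, so (3x-4) divides it; the quotient is 2x³-11x²+10x+8.
Next, x = 4 is a root, so (x-4) is a factor; dividing leaves 2x²-3x-2.
The remaining quadratic factors as (2x+1)(x-2).

(2x+1)(3x-4)(x-2)(x-4)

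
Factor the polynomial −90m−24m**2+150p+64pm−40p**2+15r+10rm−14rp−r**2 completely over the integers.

Group: −r(r+4p−4m−15) + (−10p+6m)(r+4p−4m−15); both groups contain (r+4p−4m−15).

−(r+4p−4m−15)(r+10p−6m)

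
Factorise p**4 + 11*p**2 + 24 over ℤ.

(p**2 + 3)*(p**2 + 8)

Substitute u = p**2 to get a quadratic in u, then factor.
p**2 + 8 is irreducible over ℤ (always positive, so no real roots).
p**2 + 3 is irreducible over ℤ (always positive, so no real roots).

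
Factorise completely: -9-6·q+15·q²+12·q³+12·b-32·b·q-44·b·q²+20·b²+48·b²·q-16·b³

-(2·b-3·q-3)·(2·b-q-1)·(4·b-4·q+3)

Group: 2·b·(-8·b²+20·b·q+6·b-12·q²-3·q+9) + (-q-1)·(-8·b²+20·b·q+6·b-12·q²-3·q+9); both groups contain (-8·b²+20·b·q+6·b-12·q²-3·q+9), so (2·b-q-1) is a factor with cofactor -8·b²+20·b·q+6·b-12·q²-3·q+9.
The cofactor groups again: -8·b²+20·b·q+6·b-12·q²-3·q+9 = -2·b·(4·b-4·q+3) + (3·q+3)·(4·b-4·q+3); both groups contain (4·b-4·q+3), giving -(2·b-3·q-3)·(4·b-4·q+3).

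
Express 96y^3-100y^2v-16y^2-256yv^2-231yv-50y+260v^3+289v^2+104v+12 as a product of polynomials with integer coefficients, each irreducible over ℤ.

Group: 3y(32y^2+20yv+16y-52v^2-37v-6) + (-5v-2)(32y^2+20yv+16y-52v^2-37v-6); both groups contain (32y^2+20yv+16y-52v^2-37v-6), so (3y-5v-2) is a factor with cofactor 32y^2+20yv+16y-52v^2-37v-6.
The cofactor groups again: 32y^2+20yv+16y-52v^2-37v-6 = 8y(4y-4v-1) + (13v+6)(4y-4v-1); both groups contain (4y-4v-1), giving (8y+13v+6)(4y-4v-1).

(4y-4v-1)(3y-5v-2)(8y+13v+6)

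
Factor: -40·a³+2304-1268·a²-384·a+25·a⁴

(5·a+8)·(5·a-6)·(a+6)·(a-8)

Among the possible rational roots, a = 8 is a root, giving the factor (a-8) and quotient 25·a³+160·a²+12·a-288.
Continuing, a = -8/5 is a root, so (5·a+8) is a factor; dividing leaves 5·a²+24·a-36.
The remaining quadratic factors as (a+6)(5·a-6).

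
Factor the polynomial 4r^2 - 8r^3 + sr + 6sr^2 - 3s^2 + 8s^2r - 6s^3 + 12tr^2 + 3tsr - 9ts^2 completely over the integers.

Group: 3s(-3ts - 3tr - 2s^2 - s + 2r^2 - r) - 4r(-3ts - 3tr - 2s^2 - s + 2r^2 - r); both groups contain (-3ts - 3tr - 2s^2 - s + 2r^2 - r), so (3s - 4r) is a factor with cofactor -3ts - 3tr - 2s^2 - s + 2r^2 - r.
The cofactor groups again: -3ts - 3tr - 2s^2 - s + 2r^2 - r = -s(3t + 2s - 2r + 1) - r(3t + 2s - 2r + 1); both groups contain (3t + 2s - 2r + 1), giving -(s + r)(3t + 2s - 2r + 1).

-(3t + 2s - 2r + 1)(3s - 4r)(s + r)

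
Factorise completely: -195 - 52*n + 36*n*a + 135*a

(4*n + 15)*(9*a - 13)

Group as (36*n*a - 52*n) + (135*a - 195) = 4*n*(9*a - 13) + 15*(9*a - 13).
Both groups share the factor (9*a - 13).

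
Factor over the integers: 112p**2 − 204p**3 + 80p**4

4p**2(4p − 7)(5p − 4)

Pull out the common factor 4p**2, then factor the remaining trinomial.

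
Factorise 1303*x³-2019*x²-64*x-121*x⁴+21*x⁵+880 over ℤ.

(3*x-4)*(7*x+4)*(x-1)*(x²-4*x+55)

Trying the rational-root candidates, x = 1 is a root, giving the factor (x-1) and quotient 21*x⁴-100*x³+1203*x²-816*x-880.
Continuing, x = -4/7 is a root, so (7*x+4) divides it; the quotient is 3*x³-16*x²+181*x-220.
Continuing, x = 4/3 is a root, so (3*x-4) divides it; the quotient is x²-4*x+55.
The quadratic x²-4*x+55 has discriminant -204 < 0 and is irreducible over ℤ.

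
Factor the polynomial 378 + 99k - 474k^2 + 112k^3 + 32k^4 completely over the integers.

(2k - 3)(4k + 3)(4k - 7)(k + 6)

By the rational root theorem, k = 3/2 is a root, so (2k - 3) is a factor; dividing leaves 16k^3 + 80k^2 - 117k - 126.
Continuing, k = -3/4 is a root, so (4k + 3) is a factor; dividing leaves 4k^2 + 17k - 42.
The remaining quadratic factors as (4k - 7)(k + 6).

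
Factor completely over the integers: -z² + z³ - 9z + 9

(z + 3)(z - 1)(z - 3)

By the rational root theorem, z = 3 is a root, so (z - 3) is a factor; dividing leaves z² + 2z - 3.
The remaining quadratic factors as (z - 1)(z + 3).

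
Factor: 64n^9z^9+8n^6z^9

Pull out the common factor 8n^6z^9, leaving 8n^3+1.
Recognize a sum of cubes with the parts 1 and 2n.

8n^6z^9(2n+1)(4n^2−2n+1)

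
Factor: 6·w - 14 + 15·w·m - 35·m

(3·w - 7)·(5·m + 2)

Group as (15·w·m + 6·w) + (-35·m - 14) = 3·w·(5·m + 2) - 7·(5·m + 2).
Both groups share the factor (5·m + 2).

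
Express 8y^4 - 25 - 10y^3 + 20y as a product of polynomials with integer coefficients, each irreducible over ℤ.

(4y - 5)(2y^3 + 5)

Group as (8y^4 + 20y) + (-10y^3 - 25) = 4y(2y^3 + 5) - 5(2y^3 + 5).
Both groups share the factor (2y^3 + 5).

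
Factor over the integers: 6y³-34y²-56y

2y(3y+4)(y-7)

Pull out the common factor 2y, then factor the remaining trinomial.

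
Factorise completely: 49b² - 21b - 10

(7b + 2)(7b - 5)

Need a pair with product 49·(-10) = -490 and sum -21: that's 14 and -35.
Split the middle term: 49b² + 14b - 35b - 10 = 7b(7b + 2) - 5(7b + 2).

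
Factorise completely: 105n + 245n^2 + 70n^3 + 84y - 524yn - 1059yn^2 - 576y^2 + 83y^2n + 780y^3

Group: 4y(195y^2 - 223yn - 144y + 14n^2 + 49n + 21) + 5n(195y^2 - 223yn - 144y + 14n^2 + 49n + 21); both groups contain (195y^2 - 223yn - 144y + 14n^2 + 49n + 21), so (4y + 5n) is a factor with cofactor 195y^2 - 223yn - 144y + 14n^2 + 49n + 21.
The cofactor groups again: 195y^2 - 223yn - 144y + 14n^2 + 49n + 21 = 13y(15y - n - 3) + (-14n - 7)(15y - n - 3); both groups contain (15y - n - 3), giving (13y - 14n - 7)(15y - n - 3).

(13y - 14n - 7)(15y - n - 3)(4y + 5n)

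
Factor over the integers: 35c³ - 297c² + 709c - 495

(5c - 11)(7c - 9)(c - 5)

By the rational root theorem, c = 5 is a root, giving the factor (c - 5) and quotient 35c² - 122c + 99.
The remaining quadratic factors as (7c - 9)(5c - 11).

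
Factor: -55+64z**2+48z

Need a pair with product 64·(-55) = -3520 and sum 48: that's 88 and -40.
Split the middle term: 64z**2+88z - 40z-55 = 8z(8z+11) - 5(8z+11).

(8z+11)(8z-5)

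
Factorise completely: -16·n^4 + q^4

Write as (q^2)² − (4·n^2)², then factor q^2 - 4·n^2 once more.

(q - 2·n)·(q + 2·n)·(q^2 + 4·n^2)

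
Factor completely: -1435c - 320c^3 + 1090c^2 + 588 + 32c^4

(2c - 7)(4c - 3)(4c - 7)(c - 4)

By the rational root theorem, c = 3/4 is a root, so (4c - 3) is a factor; dividing leaves 8c^3 - 74c^2 + 217c - 196.
Continuing, c = 7/2 is a root, giving the factor (2c - 7) and quotient 4c^2 - 23c + 28.
The remaining quadratic factors as (4c - 7)(c - 4).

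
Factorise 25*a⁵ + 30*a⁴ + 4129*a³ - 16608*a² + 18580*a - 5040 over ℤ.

(5*a - 2)*(5*a - 7)*(a - 2)*(a² + 5*a + 180)

Among the possible rational roots, a = 2 is a root, giving the factor (a - 2) and quotient 25*a⁴ + 80*a³ + 4289*a² - 8030*a + 2520.
Then a = 2/5 is a root, giving the factor (5*a - 2) and quotient 5*a³ + 18*a² + 865*a - 1260.
Continuing, a = 7/5 is a root, giving the factor (5*a - 7) and quotient a² + 5*a + 180.
The quadratic a² + 5*a + 180 has discriminant -695 < 0 and is irreducible over ℤ.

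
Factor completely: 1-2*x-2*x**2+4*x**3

Group as (4*x**3-2*x) + (-2*x**2+1) = 2*x*(2*x**2-1) - (2*x**2-1).
Both groups share the factor (2*x**2-1).

(2*x-1)*(2*x**2-1)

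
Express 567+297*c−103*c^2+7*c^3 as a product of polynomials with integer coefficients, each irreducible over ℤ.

(7*c+9)*(c−7)*(c−9)

Trying the rational-root candidates, c = 7 is a root, giving the factor (c−7) and quotient 7*c^2−54*c−81.
The remaining quadratic factors as (7*c+9)(c−9).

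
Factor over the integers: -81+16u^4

(2u+3)(2u-3)(4u^2+9)

Write as (4u^2)² − (9)², then factor 4u^2-9 once more.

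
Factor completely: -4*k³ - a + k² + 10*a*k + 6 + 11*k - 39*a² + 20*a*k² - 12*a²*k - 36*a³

Group: 4*a*(-9*a² + 6*a*k - 3*a - k² + k + 2) + (4*k + 3)*(-9*a² + 6*a*k - 3*a - k² + k + 2); both groups contain (-9*a² + 6*a*k - 3*a - k² + k + 2), so (4*a + 4*k + 3) is a factor with cofactor -9*a² + 6*a*k - 3*a - k² + k + 2.
The cofactor groups again: -9*a² + 6*a*k - 3*a - k² + k + 2 = -3*a*(3*a - k - 1) + (k - 2)*(3*a - k - 1); both groups contain (3*a - k - 1), giving -(3*a - k + 2)*(3*a - k - 1).

-(3*a - k + 2)*(3*a - k - 1)*(4*a + 4*k + 3)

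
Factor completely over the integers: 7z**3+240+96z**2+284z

(7z+12)(z+10)(z+2)

Testing divisors of the constant over divisors of the leading coefficient, z = -2 is a root, so (z+2) divides it; the quotient is 7z**2+82z+120.
The remaining quadratic factors as (7z+12)(z+10).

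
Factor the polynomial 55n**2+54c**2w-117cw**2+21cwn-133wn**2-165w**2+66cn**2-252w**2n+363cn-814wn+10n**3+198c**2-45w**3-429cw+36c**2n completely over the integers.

(3w+2n+11)(3c+w+5n)(6c-15w+n)

Group: 6c(9cw+6cn+33c+3w**2+17wn+11w+10n**2+55n) + (-15w+n)(9cw+6cn+33c+3w**2+17wn+11w+10n**2+55n); both groups contain (9cw+6cn+33c+3w**2+17wn+11w+10n**2+55n), so (6c-15w+n) is a factor with cofactor 9cw+6cn+33c+3w**2+17wn+11w+10n**2+55n.
The cofactor groups again: 9cw+6cn+33c+3w**2+17wn+11w+10n**2+55n = 3c(3w+2n+11) + (w+5n)(3w+2n+11); both groups contain (3w+2n+11), giving (3c+w+5n)(3w+2n+11).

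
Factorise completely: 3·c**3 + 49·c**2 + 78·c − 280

Testing divisors of the constant over divisors of the leading coefficient, c = −4 is a root, so (c + 4) divides it; the quotient is 3·c**2 + 37·c − 70.
The remaining quadratic factors as (c + 14)(3·c − 5).

(3·c − 5)·(c + 14)·(c + 4)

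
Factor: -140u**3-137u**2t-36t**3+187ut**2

-(7u-4t)(4u-t)(5u+9t)

Group: 7u(-20u**2-31ut+9t**2) - 4t(-20u**2-31ut+9t**2); both groups contain (-20u**2-31ut+9t**2), so (7u-4t) is a factor with cofactor -20u**2-31ut+9t**2.
The cofactor groups again: -20u**2-31ut+9t**2 = -5u(4u-t) - 9t(4u-t); both groups contain (4u-t), giving -(5u+9t)(4u-t).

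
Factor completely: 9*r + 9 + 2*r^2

Need a pair with product 2·9 = 18 and sum 9: that's 6 and 3.
Split the middle term: 2*r^2 + 6*r + 3*r + 9 = 2*r*(r + 3) + 3*(r + 3).

(2*r + 3)*(r + 3)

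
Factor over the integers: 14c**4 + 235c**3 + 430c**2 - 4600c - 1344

(2c - 7)(7c + 2)(c + 12)(c + 8)

By the rational root theorem, c = -12 is a root, so (c + 12) is a factor; dividing leaves 14c**3 + 67c**2 - 374c - 112.
Then c = 7/2 is a root, so (2c - 7) divides it; the quotient is 7c**2 + 58c + 16.
The remaining quadratic factors as (7c + 2)(c + 8).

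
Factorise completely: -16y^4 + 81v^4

(3v + 2y)(3v - 2y)(9v^2 + 4y^2)

Difference of squares twice: with A = 3v and B = 2y, A⁴ − B⁴ = (A² − B²)(A² + B²), and A² − B² factors again.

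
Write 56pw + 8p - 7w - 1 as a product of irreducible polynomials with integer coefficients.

Group as (56pw + 8p) + (-7w - 1) = 8p(7w + 1) - (7w + 1).
Both groups share the factor (7w + 1).

(7w + 1)(8p - 1)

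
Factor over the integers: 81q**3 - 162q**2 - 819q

9q(3q + 7)(3q - 13)

Pull out the common factor 9q, then factor the remaining trinomial.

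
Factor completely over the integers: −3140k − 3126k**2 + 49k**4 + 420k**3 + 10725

Trying the rational-root candidates, k = −13 is a root, giving the factor (k + 13) and quotient 49k**3 − 217k**2 − 305k + 825.
Continuing, k = −15/7 is a root, so (7k + 15) is a factor; dividing leaves 7k**2 − 46k + 55.
The remaining quadratic factors as (k − 5)(7k − 11).

(7k + 15)(7k − 11)(k + 13)(k − 5)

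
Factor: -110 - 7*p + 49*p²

(7*p + 10)*(7*p - 11)

Need a pair with product 49·(-110) = -5390 and sum -7: that's -77 and 70.
Split the middle term: 49*p² - 77*p + 70*p - 110 = 7*p*(7*p - 11) + 10*(7*p - 11).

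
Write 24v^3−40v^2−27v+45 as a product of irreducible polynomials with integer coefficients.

(3v−5)(8v^2−9)

Group as (24v^3−27v) + (−40v^2+45) = 3v(8v^2−9) − 5(8v^2−9).
Both groups share the factor (8v^2−9).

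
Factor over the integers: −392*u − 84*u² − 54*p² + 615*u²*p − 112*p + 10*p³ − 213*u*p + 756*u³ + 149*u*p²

Group: 9*u*(84*u² + 59*u*p + 56*u + 10*p² + 16*p) + (p − 7)*(84*u² + 59*u*p + 56*u + 10*p² + 16*p); both groups contain (84*u² + 59*u*p + 56*u + 10*p² + 16*p), so (9*u + p − 7) is a factor with cofactor 84*u² + 59*u*p + 56*u + 10*p² + 16*p.
The cofactor groups again: 84*u² + 59*u*p + 56*u + 10*p² + 16*p = 7*u*(12*u + 5*p + 8) + 2*p*(12*u + 5*p + 8); both groups contain (12*u + 5*p + 8), giving (7*u + 2*p)*(12*u + 5*p + 8).

(7*u + 2*p)*(12*u + 5*p + 8)*(9*u + p − 7)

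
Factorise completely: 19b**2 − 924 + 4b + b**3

Among the possible rational roots, b = 6 is a root, giving the factor (b − 6) and quotient b**2 + 25b + 154.
The remaining quadratic factors as (b + 11)(b + 14).

(b + 11)(b + 14)(b − 6)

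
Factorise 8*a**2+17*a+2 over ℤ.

Need a pair with product 8·2 = 16 and sum 17: that's 1 and 16.
Split the middle term: 8*a**2+a + 16*a+2 = a*(8*a+1) + 2*(8*a+1).

(8*a+1)*(a+2)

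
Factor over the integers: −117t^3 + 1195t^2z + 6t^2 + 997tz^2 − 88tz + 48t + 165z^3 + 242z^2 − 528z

Group: t(−117t^2 − 92tz + 6t − 15z^2 − 22z + 48) − 11z(−117t^2 − 92tz + 6t − 15z^2 − 22z + 48); both groups contain (−117t^2 − 92tz + 6t − 15z^2 − 22z + 48), so (t − 11z) is a factor with cofactor −117t^2 − 92tz + 6t − 15z^2 − 22z + 48.
The cofactor groups again: −117t^2 − 92tz + 6t − 15z^2 − 22z + 48 = −13t(9t + 5z − 6) + (−3z − 8)(9t + 5z − 6); both groups contain (9t + 5z − 6), giving −(13t + 3z + 8)(9t + 5z − 6).

−(13t + 3z + 8)(9t + 5z − 6)(t − 11z)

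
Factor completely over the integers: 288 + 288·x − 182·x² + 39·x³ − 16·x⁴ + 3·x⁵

Testing divisors of the constant over divisors of the leading coefficient, x = 3 is a root, so (x − 3) divides it; the quotient is 3·x⁴ − 7·x³ + 18·x² − 128·x − 96.
Continuing, x = 4 is a root, so (x − 4) divides it; the quotient is 3·x³ + 5·x² + 38·x + 24.
Next, x = −2/3 is a root, so (3·x + 2) divides it; the quotient is x² + x + 12.
The quadratic x² + x + 12 has discriminant −47 < 0 and is irreducible over ℤ.

(3·x + 2)·(x − 3)·(x − 4)·(x² + x + 12)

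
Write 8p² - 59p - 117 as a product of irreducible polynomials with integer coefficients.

Need a pair with product 8·(-117) = -936 and sum -59: that's 13 and -72.
Split the middle term: 8p² + 13p - 72p - 117 = p(8p + 13) - 9(8p + 13).

(8p + 13)(p - 9)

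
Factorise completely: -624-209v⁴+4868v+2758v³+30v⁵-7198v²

Testing divisors of the constant over divisors of the leading coefficient, v = 1/6 is a root, so (6v-1) is a factor; dividing leaves 5v⁴-34v³+454v²-1124v+624.
Continuing, v = 4/5 is a root, so (5v-4) divides it; the quotient is v³-6v²+86v-156.
Continuing, v = 2 is a root, giving the factor (v-2) and quotient v²-4v+78.
The quadratic v²-4v+78 has discriminant -296 < 0 and is irreducible over ℤ.

(5v-4)(6v-1)(v-2)(v²-4v+78)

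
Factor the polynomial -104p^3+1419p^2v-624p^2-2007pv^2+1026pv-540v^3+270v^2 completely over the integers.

-(13p+3v)(8p-15v)(p-12v+6)

Group: p(-104p^2+171pv+45v^2) + (-12v+6)(-104p^2+171pv+45v^2); both groups contain (-104p^2+171pv+45v^2), so (p-12v+6) is a factor with cofactor -104p^2+171pv+45v^2.
The cofactor groups again: -104p^2+171pv+45v^2 = -8p(13p+3v) + 15v(13p+3v); both groups contain (13p+3v), giving -(8p-15v)(13p+3v).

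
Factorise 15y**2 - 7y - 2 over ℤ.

Need a pair with product 15·(-2) = -30 and sum -7: that's 3 and -10.
Split the middle term: 15y**2 + 3y - 10y - 2 = 3y(5y + 1) - 2(5y + 1).

(3y - 2)(5y + 1)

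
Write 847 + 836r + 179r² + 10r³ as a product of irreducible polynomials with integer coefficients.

(2r + 11)(5r + 7)(r + 11)

Among the possible rational roots, r = -11/2 is a root, giving the factor (2r + 11) and quotient 5r² + 62r + 77.
The remaining quadratic factors as (r + 11)(5r + 7).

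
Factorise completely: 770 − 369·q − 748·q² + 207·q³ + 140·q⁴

(4·q + 5)·(5·q + 14)·(7·q − 11)·(q − 1)

Testing divisors of the constant over divisors of the leading coefficient, q = −14/5 is a root, giving the factor (5·q + 14) and quotient 28·q³ − 37·q² − 46·q + 55.
Continuing, q = 11/7 is a root, giving the factor (7·q − 11) and quotient 4·q² + q − 5.
The remaining quadratic factors as (4·q + 5)(q − 1).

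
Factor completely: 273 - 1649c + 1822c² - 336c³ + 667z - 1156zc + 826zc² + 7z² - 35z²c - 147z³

Group: 7z(-21z² - 14zc + 40z + 112c² - 122c + 21) + (-3c + 13)(-21z² - 14zc + 40z + 112c² - 122c + 21); both groups contain (-21z² - 14zc + 40z + 112c² - 122c + 21), so (7z - 3c + 13) is a factor with cofactor -21z² - 14zc + 40z + 112c² - 122c + 21.
The cofactor groups again: -21z² - 14zc + 40z + 112c² - 122c + 21 = -7z(3z + 8c - 7) + (14c - 3)(3z + 8c - 7); both groups contain (3z + 8c - 7), giving -(7z - 14c + 3)(3z + 8c - 7).

-(7z - 14c + 3)(7z - 3c + 13)(3z + 8c - 7)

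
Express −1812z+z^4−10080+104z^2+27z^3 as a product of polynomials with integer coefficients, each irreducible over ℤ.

(z+14)(z+15)(z+6)(z−8)

By the rational root theorem, z = −15 is a root, so (z+15) is a factor; dividing leaves z^3+12z^2−76z−672.
Continuing, z = −14 is a root, giving the factor (z+14) and quotient z^2−2z−48.
The remaining quadratic factors as (z+6)(z−8).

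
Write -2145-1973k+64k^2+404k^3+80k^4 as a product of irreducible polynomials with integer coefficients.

Trying the rational-root candidates, k = -5/2 is a root, so (2k+5) divides it; the quotient is 40k^3+102k^2-223k-429.
Next, k = -3/2 is a root, so (2k+3) divides it; the quotient is 20k^2+21k-143.
The remaining quadratic factors as (4k+13)(5k-11).

(2k+3)(2k+5)(4k+13)(5k-11)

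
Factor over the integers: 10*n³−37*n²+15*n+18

(2*n+1)*(5*n−6)*(n−3)

Trying the rational-root candidates, n = 6/5 is a root, so (5*n−6) divides it; the quotient is 2*n²−5*n−3.
The remaining quadratic factors as (n−3)(2*n+1).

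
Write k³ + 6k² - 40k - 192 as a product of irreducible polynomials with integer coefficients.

By the rational root theorem, k = 6 is a root, giving the factor (k - 6) and quotient k² + 12k + 32.
The remaining quadratic factors as (k + 8)(k + 4).

(k + 4)(k + 8)(k - 6)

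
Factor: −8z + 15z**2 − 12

Need a pair with product 15·(−12) = −180 and sum −8: that's 10 and −18.
Split the middle term: 15z**2 + 10z − 18z − 12 = 5z(3z + 2) − 6(3z + 2).

(3z + 2)(5z − 6)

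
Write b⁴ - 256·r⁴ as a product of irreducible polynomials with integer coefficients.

(b + 4·r)·(b - 4·r)·(b² + 16·r²)

(b)⁴ − (4·r)⁴ = ((b)² − (4·r)²)((b)² + (4·r)²); the first factor splits again, the second (b² + 16·r²) is irreducible.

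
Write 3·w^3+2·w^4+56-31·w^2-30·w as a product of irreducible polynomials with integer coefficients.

Testing divisors of the constant over divisors of the leading coefficient, w = 7/2 is a root, so (2·w-7) divides it; the quotient is w^3+5·w^2+2·w-8.
Next, w = -2 is a root, giving the factor (w+2) and quotient w^2+3·w-4.
The remaining quadratic factors as (w-1)(w+4).

(2·w-7)·(w+2)·(w+4)·(w-1)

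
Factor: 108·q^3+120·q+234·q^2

6·q·(3·q+4)·(6·q+5)

Pull out the common factor 6·q, then factor the remaining trinomial.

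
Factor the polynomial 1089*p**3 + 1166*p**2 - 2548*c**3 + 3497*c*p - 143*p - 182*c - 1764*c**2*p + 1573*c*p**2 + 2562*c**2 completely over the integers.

Group: 14*c*(-182*c**2 + 17*c*p + 183*c + 99*p**2 + 106*p - 13) + 11*p*(-182*c**2 + 17*c*p + 183*c + 99*p**2 + 106*p - 13); both groups contain (-182*c**2 + 17*c*p + 183*c + 99*p**2 + 106*p - 13), so (14*c + 11*p) is a factor with cofactor -182*c**2 + 17*c*p + 183*c + 99*p**2 + 106*p - 13.
The cofactor groups again: -182*c**2 + 17*c*p + 183*c + 99*p**2 + 106*p - 13 = -13*c*(14*c - 11*p - 13) + (-9*p + 1)*(14*c - 11*p - 13); both groups contain (14*c - 11*p - 13), giving -(13*c + 9*p - 1)*(14*c - 11*p - 13).

-(13*c + 9*p - 1)*(14*c + 11*p)*(14*c - 11*p - 13)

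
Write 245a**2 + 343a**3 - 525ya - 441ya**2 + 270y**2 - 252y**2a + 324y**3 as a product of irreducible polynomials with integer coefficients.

Group: 9y(36y**2 + 30y - 49a**2 - 35a) - 7a(36y**2 + 30y - 49a**2 - 35a); both groups contain (36y**2 + 30y - 49a**2 - 35a), so (9y - 7a) is a factor with cofactor 36y**2 + 30y - 49a**2 - 35a.
The cofactor groups again: 36y**2 + 30y - 49a**2 - 35a = 6y(6y - 7a) + (7a + 5)(6y - 7a); both groups contain (6y - 7a), giving (6y + 7a + 5)(6y - 7a).

(6y - 7a)(9y - 7a)(6y + 7a + 5)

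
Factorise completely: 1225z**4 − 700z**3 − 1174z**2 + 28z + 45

(5z + 1)(5z − 1)(7z + 5)(7z − 9)

By the rational root theorem, z = −5/7 is a root, so (7z + 5) divides it; the quotient is 175z**3 − 225z**2 − 7z + 9.
Next, z = 1/5 is a root, giving the factor (5z − 1) and quotient 35z**2 − 38z − 9.
The remaining quadratic factors as (5z + 1)(7z − 9).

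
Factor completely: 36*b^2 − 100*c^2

4*(3*b + 5*c)*(3*b − 5*c)

Pull out the common factor 4; 9*b^2 − 25*c^2 is a difference of squares.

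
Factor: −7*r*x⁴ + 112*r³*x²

7*r*x²*(4*r + x)*(4*r − x)

Every term has a factor of 7*r*x². Then 16*r² − x² = (4*r)² − (x)².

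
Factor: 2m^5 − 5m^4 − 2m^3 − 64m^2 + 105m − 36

By the rational root theorem, m = 1 is a root, giving the factor (m − 1) and quotient 2m^4 − 3m^3 − 5m^2 − 69m + 36.
Next, m = 1/2 is a root, giving the factor (2m − 1) and quotient m^3 − m^2 − 3m − 36.
Then m = 4 is a root, so (m − 4) divides it; the quotient is m^2 + 3m + 9.
The quadratic m^2 + 3m + 9 has discriminant −27 < 0 and is irreducible over ℤ.

(2m − 1)(m − 1)(m − 4)(m^2 + 3m + 9)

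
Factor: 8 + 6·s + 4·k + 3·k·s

Group as (3·k·s + 4·k) + (6·s + 8) = k·(3·s + 4) + 2·(3·s + 4).
Both groups share the factor (3·s + 4).

(3·s + 4)·(k + 2)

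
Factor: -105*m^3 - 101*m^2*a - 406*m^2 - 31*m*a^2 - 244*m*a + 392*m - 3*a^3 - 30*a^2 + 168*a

Group: 7*m*(-15*m^2 - 8*m*a - 58*m - a^2 - 10*a + 56) + 3*a*(-15*m^2 - 8*m*a - 58*m - a^2 - 10*a + 56); both groups contain (-15*m^2 - 8*m*a - 58*m - a^2 - 10*a + 56), so (7*m + 3*a) is a factor with cofactor -15*m^2 - 8*m*a - 58*m - a^2 - 10*a + 56.
The cofactor groups again: -15*m^2 - 8*m*a - 58*m - a^2 - 10*a + 56 = -5*m*(3*m + a + 14) + (-a + 4)*(3*m + a + 14); both groups contain (3*m + a + 14), giving -(5*m + a - 4)*(3*m + a + 14).

-(7*m + 3*a)*(3*m + a + 14)*(5*m + a - 4)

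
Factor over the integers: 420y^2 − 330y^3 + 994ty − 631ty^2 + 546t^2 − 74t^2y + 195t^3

Group: 13t(15t^2 − 23ty + 42t − 22y^2 + 28y) + 15y(15t^2 − 23ty + 42t − 22y^2 + 28y); both groups contain (15t^2 − 23ty + 42t − 22y^2 + 28y), so (13t + 15y) is a factor with cofactor 15t^2 − 23ty + 42t − 22y^2 + 28y.
The cofactor groups again: 15t^2 − 23ty + 42t − 22y^2 + 28y = 3t(5t − 11y + 14) + 2y(5t − 11y + 14); both groups contain (5t − 11y + 14), giving (3t + 2y)(5t − 11y + 14).

(13t + 15y)(3t + 2y)(5t − 11y + 14)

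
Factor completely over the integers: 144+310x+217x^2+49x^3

(7x+8)(7x+9)(x+2)

Among the possible rational roots, x = -8/7 is a root, so (7x+8) divides it; the quotient is 7x^2+23x+18.
The remaining quadratic factors as (x+2)(7x+9).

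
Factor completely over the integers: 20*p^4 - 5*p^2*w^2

5*p^2*(2*p + w)*(2*p - w)

Pull out the common factor 5*p^2; 4*p^2 - w^2 is a difference of squares.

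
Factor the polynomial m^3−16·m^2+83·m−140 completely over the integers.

(m−4)·(m−5)·(m−7)

Among the possible rational roots, m = 5 is a root, so (m−5) divides it; the quotient is m^2−11·m+28.
The remaining quadratic factors as (m−4)(m−7).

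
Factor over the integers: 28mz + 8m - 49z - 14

(4m - 7)(7z + 2)

Group as (28mz + 8m) + (-49z - 14) = 4m(7z + 2) - 7(7z + 2).
Both groups share the factor (7z + 2).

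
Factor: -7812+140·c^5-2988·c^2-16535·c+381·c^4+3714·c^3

Among the possible rational roots, c = 9/4 is a root, so (4·c-9) is a factor; dividing leaves 35·c^4+174·c^3+1320·c^2+2223·c+868.
Continuing, c = -7/5 is a root, so (5·c+7) is a factor; dividing leaves 7·c^3+25·c^2+229·c+124.
Continuing, c = -4/7 is a root, giving the factor (7·c+4) and quotient c^2+3·c+31.
The quadratic c^2+3·c+31 has discriminant -115 < 0 and is irreducible over ℤ.

(4·c-9)·(5·c+7)·(7·c+4)·(c^2+3·c+31)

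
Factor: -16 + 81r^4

(3r + 2)(3r - 2)(9r^2 + 4)

Difference of squares twice: with A = 3r and B = 2, A⁴ − B⁴ = (A² − B²)(A² + B²), and A² − B² factors again.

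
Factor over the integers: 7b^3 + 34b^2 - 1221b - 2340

By the rational root theorem, b = -13/7 is a root, giving the factor (7b + 13) and quotient b^2 + 3b - 180.
The remaining quadratic factors as (b + 15)(b - 12).

(7b + 13)(b + 15)(b - 12)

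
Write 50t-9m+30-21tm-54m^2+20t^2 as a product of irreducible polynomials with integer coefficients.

Group: 4t(5t+6m+5) + (-9m+6)(5t+6m+5); both groups contain (5t+6m+5).

(4t-9m+6)(5t+6m+5)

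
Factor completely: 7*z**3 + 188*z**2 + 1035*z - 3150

Among the possible rational roots, z = -14 is a root, giving the factor (z + 14) and quotient 7*z**2 + 90*z - 225.
The remaining quadratic factors as (z + 15)(7*z - 15).

(7*z - 15)*(z + 14)*(z + 15)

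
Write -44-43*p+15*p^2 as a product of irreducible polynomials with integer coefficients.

Need a pair with product 15·(-44) = -660 and sum -43: that's 12 and -55.
Split the middle term: 15*p^2+12*p - 55*p-44 = 3*p*(5*p+4) - 11*(5*p+4).

(3*p-11)*(5*p+4)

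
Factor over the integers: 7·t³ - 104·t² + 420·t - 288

By the rational root theorem, t = 6/7 is a root, so (7·t - 6) divides it; the quotient is t² - 14·t + 48.
The remaining quadratic factors as (t - 8)(t - 6).

(7·t - 6)·(t - 6)·(t - 8)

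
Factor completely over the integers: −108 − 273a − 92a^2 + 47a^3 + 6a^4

(2a + 1)(3a + 4)(a + 9)(a − 3)

Testing divisors of the constant over divisors of the leading coefficient, a = −9 is a root, so (a + 9) divides it; the quotient is 6a^3 − 7a^2 − 29a − 12.
Continuing, a = −1/2 is a root, so (2a + 1) is a factor; dividing leaves 3a^2 − 5a − 12.
The remaining quadratic factors as (3a + 4)(a − 3).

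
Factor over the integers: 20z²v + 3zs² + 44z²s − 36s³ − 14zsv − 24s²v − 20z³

Group: 2z(−10z² + 7zs + 12s²) + (−3s − 2v)(−10z² + 7zs + 12s²); both groups contain (−10z² + 7zs + 12s²), so (2z − 3s − 2v) is a factor with cofactor −10z² + 7zs + 12s².
The cofactor groups again: −10z² + 7zs + 12s² = −2z(5z + 4s) + 3s(5z + 4s); both groups contain (5z + 4s), giving −(2z − 3s)(5z + 4s).

−(2z − 3s)(2z − 3s − 2v)(5z + 4s)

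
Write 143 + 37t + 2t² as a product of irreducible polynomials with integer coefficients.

(2t + 11)(t + 13)

Need a pair with product 2·143 = 286 and sum 37: that's 26 and 11.
Split the middle term: 2t² + 26t + 11t + 143 = 2t(t + 13) + 11(t + 13).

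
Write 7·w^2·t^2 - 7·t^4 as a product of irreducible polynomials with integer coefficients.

Factor out 7·t^2, leaving w^2 - t^2, which is a difference of two squares.

7·t^2·(w - t)·(w + t)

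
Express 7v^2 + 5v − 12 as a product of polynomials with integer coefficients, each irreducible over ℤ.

Need a pair with product 7·(−12) = −84 and sum 5: that's −7 and 12.
Split the middle term: 7v^2 − 7v + 12v − 12 = 7v(v − 1) + 12(v − 1).

(7v + 12)(v − 1)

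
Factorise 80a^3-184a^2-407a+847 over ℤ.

(4a-11)(4a-7)(5a+11)

By the rational root theorem, a = 11/4 is a root, so (4a-11) divides it; the quotient is 20a^2+9a-77.
The remaining quadratic factors as (5a+11)(4a-7).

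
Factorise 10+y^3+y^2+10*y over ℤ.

(y+1)*(y^2+10)

Group as (y^3+10*y) + (y^2+10) = y*(y^2+10) + (y^2+10).
Both groups share the factor (y^2+10).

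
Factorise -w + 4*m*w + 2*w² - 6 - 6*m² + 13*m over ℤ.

Group: -3*m*(2*m - 2*w - 3) + (-w + 2)*(2*m - 2*w - 3); both groups contain (2*m - 2*w - 3).

-(2*m - 2*w - 3)*(3*m + w - 2)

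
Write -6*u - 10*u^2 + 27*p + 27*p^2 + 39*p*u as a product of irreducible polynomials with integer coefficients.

(3*p + 5*u + 3)*(9*p - 2*u)

Group: 9*p*(3*p + 5*u + 3) - 2*u*(3*p + 5*u + 3); both groups contain (3*p + 5*u + 3).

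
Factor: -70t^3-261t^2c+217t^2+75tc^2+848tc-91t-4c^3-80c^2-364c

-(14t-c-7)(5t-c-13)(t+4c)

Group: 5t(-14t^2-55tc+7t+4c^2+28c) + (-c-13)(-14t^2-55tc+7t+4c^2+28c); both groups contain (-14t^2-55tc+7t+4c^2+28c), so (5t-c-13) is a factor with cofactor -14t^2-55tc+7t+4c^2+28c.
The cofactor groups again: -14t^2-55tc+7t+4c^2+28c = -t(14t-c-7) - 4c(14t-c-7); both groups contain (14t-c-7), giving -(t+4c)(14t-c-7).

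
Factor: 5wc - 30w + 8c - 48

Group as (5wc - 30w) + (8c - 48) = 5w(c - 6) + 8(c - 6).
Both groups share the factor (c - 6).

(5w + 8)(c - 6)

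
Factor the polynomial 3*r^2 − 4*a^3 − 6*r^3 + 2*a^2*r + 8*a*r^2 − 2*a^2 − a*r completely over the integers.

−(2*a + 3*r)*(2*a − 2*r + 1)*(a − r)

Group: 2*a*(−2*a^2 + 4*a*r − a − 2*r^2 + r) + 3*r*(−2*a^2 + 4*a*r − a − 2*r^2 + r); both groups contain (−2*a^2 + 4*a*r − a − 2*r^2 + r), so (2*a + 3*r) is a factor with cofactor −2*a^2 + 4*a*r − a − 2*r^2 + r.
The cofactor groups again: −2*a^2 + 4*a*r − a − 2*r^2 + r = −2*a*(a − r) + (2*r − 1)*(a − r); both groups contain (a − r), giving −(2*a − 2*r + 1)*(a − r).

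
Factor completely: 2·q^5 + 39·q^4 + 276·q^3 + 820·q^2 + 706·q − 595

Among the possible rational roots, q = −5 is a root, so (q + 5) divides it; the quotient is 2·q^4 + 29·q^3 + 131·q^2 + 165·q − 119.
Then q = −7 is a root, so (q + 7) divides it; the quotient is 2·q^3 + 15·q^2 + 26·q − 17.
Next, q = 1/2 is a root, so (2·q − 1) is a factor; dividing leaves q^2 + 8·q + 17.
The quadratic q^2 + 8·q + 17 has discriminant −4 < 0 and is irreducible over ℤ.

(2·q − 1)·(q + 5)·(q + 7)·(q^2 + 8·q + 17)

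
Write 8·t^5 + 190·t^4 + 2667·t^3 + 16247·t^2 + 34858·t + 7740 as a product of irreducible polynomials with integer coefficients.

(2·t + 9)·(4·t + 1)·(t + 5)·(t^2 + 14·t + 172)

Trying the rational-root candidates, t = −9/2 is a root, so (2·t + 9) divides it; the quotient is 4·t^4 + 77·t^3 + 987·t^2 + 3682·t + 860.
Continuing, t = −5 is a root, giving the factor (t + 5) and quotient 4·t^3 + 57·t^2 + 702·t + 172.
Continuing, t = −1/4 is a root, giving the factor (4·t + 1) and quotient t^2 + 14·t + 172.
The quadratic t^2 + 14·t + 172 has discriminant −492 < 0 and is irreducible over ℤ.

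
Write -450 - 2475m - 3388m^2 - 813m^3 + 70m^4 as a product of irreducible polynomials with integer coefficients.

Among the possible rational roots, m = -3/5 is a root, giving the factor (5m + 3) and quotient 14m^3 - 171m^2 - 575m - 150.
Continuing, m = -2/7 is a root, so (7m + 2) is a factor; dividing leaves 2m^2 - 25m - 75.
The remaining quadratic factors as (2m + 5)(m - 15).

(2m + 5)(5m + 3)(7m + 2)(m - 15)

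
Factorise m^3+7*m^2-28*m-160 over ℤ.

By the rational root theorem, m = -8 is a root, so (m+8) is a factor; dividing leaves m^2-m-20.
The remaining quadratic factors as (m-5)(m+4).

(m+4)*(m+8)*(m-5)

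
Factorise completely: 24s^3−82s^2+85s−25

By the rational root theorem, s = 1/2 is a root, giving the factor (2s−1) and quotient 12s^2−35s+25.
The remaining quadratic factors as (3s−5)(4s−5).

(2s−1)(3s−5)(4s−5)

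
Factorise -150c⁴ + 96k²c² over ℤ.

Every term has a factor of 6c². Then 16k² - 25c² = (4k)² − (5c)².

6c²(4k - 5c)(4k + 5c)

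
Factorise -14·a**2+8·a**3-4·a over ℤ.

2·a·(4·a+1)·(a-2)

Pull out the common factor 2·a, then factor the remaining trinomial.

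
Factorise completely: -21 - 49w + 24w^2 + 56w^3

(7w + 3)(8w^2 - 7)

Group as (56w^3 - 49w) + (24w^2 - 21) = 7w(8w^2 - 7) + 3(8w^2 - 7).
Both groups share the factor (8w^2 - 7).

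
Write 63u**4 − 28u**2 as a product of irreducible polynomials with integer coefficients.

7u**2(3u + 2)(3u − 2)

Every term has a factor of 7u**2. Then 9u**2 − 4 = (3u)² − (2)².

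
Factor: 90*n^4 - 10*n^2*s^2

10*n^2*(3*n + s)*(3*n - s)

Factor out 10*n^2, leaving 9*n^2 - s^2, which is a difference of two squares.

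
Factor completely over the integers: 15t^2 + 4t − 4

(3t + 2)(5t − 2)

Need a pair with product 15·(−4) = −60 and sum 4: that's −6 and 10.
Split the middle term: 15t^2 − 6t + 10t − 4 = 3t(5t − 2) + 2(5t − 2).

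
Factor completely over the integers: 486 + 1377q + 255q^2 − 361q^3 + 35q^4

(5q + 2)(7q + 9)(q − 3)(q − 9)

By the rational root theorem, q = 9 is a root, so (q − 9) is a factor; dividing leaves 35q^3 − 46q^2 − 159q − 54.
Then q = −2/5 is a root, so (5q + 2) divides it; the quotient is 7q^2 − 12q − 27.
The remaining quadratic factors as (7q + 9)(q − 3).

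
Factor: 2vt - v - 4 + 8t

Group as (2vt - v) + (8t - 4) = v(2t - 1) + 4(2t - 1).
Both groups share the factor (2t - 1).

(2t - 1)(v + 4)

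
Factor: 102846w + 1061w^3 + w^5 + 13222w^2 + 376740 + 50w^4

Trying the rational-root candidates, w = −15 is a root, so (w + 15) is a factor; dividing leaves w^4 + 35w^3 + 536w^2 + 5182w + 25116.
Continuing, w = −13 is a root, giving the factor (w + 13) and quotient w^3 + 22w^2 + 250w + 1932.
Then w = −14 is a root, giving the factor (w + 14) and quotient w^2 + 8w + 138.
The quadratic w^2 + 8w + 138 has discriminant −488 < 0 and is irreducible over ℤ.

(w + 13)(w + 14)(w + 15)(w^2 + 8w + 138)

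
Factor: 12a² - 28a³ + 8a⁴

Pull out the common factor 4a², then factor the remaining trinomial.

4a²(2a - 1)(a - 3)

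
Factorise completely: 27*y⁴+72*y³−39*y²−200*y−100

(3*y+2)*(3*y+5)*(3*y−5)*(y+2)

By the rational root theorem, y = −2/3 is a root, so (3*y+2) is a factor; dividing leaves 9*y³+18*y²−25*y−50.
Then y = 5/3 is a root, so (3*y−5) divides it; the quotient is 3*y²+11*y+10.
The remaining quadratic factors as (y+2)(3*y+5).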